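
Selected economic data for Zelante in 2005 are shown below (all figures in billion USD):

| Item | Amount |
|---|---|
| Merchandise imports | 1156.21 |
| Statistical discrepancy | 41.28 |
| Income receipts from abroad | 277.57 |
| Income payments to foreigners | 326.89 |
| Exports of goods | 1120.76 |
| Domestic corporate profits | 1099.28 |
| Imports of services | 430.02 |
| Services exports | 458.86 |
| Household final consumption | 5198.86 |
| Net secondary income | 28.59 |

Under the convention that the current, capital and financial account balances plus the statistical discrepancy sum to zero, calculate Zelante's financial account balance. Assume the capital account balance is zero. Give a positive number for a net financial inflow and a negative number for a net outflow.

-13.94

Goods balance = 1120.76 - 1156.21 = -35.45
Services balance = 458.86 - 430.02 = 28.84
Trade balance (goods + services) = -35.45 + 28.84 = -6.61
Net primary income = 277.57 - 326.89 = -49.32
Net secondary income = 28.59
Current account = -6.61 + (-49.32) + 28.59 = -27.34
Financial account = -(-27.34 + 41.28) = -13.94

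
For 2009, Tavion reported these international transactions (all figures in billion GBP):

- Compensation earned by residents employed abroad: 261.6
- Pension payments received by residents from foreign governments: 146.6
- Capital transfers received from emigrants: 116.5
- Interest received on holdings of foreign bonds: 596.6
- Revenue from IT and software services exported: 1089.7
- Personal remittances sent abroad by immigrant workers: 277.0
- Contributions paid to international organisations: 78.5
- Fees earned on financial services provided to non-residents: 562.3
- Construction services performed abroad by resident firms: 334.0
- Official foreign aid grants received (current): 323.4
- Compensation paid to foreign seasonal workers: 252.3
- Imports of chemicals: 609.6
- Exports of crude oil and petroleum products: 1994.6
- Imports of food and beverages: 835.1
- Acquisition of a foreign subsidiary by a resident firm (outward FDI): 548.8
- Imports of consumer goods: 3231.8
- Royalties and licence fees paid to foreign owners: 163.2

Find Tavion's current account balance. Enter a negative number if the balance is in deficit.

-138.7

Goods: -3231.8 - 835.1 + 1994.6 - 609.6 = -2681.9
Services: -163.2 + 562.3 + 334.0 + 1089.7 = 1822.8
Primary income: 261.6 - 252.3 + 596.6 = 605.9
Secondary income: 323.4 - 277.0 + 146.6 - 78.5 = 114.5
Current account = (-2681.9) + 1822.8 + 605.9 + 114.5 = -138.7
(Excluded from the current account — capital account: capital transfers received from emigrants 116.5; financial account: acquisition of a foreign subsidiary by a resident firm (outward FDI) 548.8.)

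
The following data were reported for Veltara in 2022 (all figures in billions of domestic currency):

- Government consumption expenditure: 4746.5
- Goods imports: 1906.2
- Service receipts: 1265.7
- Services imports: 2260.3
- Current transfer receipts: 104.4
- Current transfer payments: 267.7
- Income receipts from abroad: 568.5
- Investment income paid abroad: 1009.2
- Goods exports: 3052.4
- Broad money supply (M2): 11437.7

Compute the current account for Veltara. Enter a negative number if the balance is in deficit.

Goods balance = 3052.4 - 1906.2 = 1146.2
Services balance = 1265.7 - 2260.3 = -994.6
Trade balance (goods + services) = 1146.2 + (-994.6) = 151.6
Net primary income = 568.5 - 1009.2 = -440.7
Net secondary income = 104.4 - 267.7 = -163.3
Current account = 151.6 + (-440.7) + (-163.3) = -452.4

-452.4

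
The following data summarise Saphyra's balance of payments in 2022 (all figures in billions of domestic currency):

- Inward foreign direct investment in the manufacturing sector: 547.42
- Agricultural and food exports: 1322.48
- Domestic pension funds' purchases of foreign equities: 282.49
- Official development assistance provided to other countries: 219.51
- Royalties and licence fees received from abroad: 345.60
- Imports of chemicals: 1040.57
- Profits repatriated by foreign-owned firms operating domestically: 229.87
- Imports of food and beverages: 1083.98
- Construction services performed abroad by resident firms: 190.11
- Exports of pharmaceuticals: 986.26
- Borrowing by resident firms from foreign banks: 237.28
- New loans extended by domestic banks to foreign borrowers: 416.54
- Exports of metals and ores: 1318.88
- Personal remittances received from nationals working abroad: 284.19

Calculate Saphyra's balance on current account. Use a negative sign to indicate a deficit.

1873.59

Goods: 1318.88 + 986.26 + 1322.48 - 1040.57 - 1083.98 = 1503.07
Services: 190.11 + 345.60 = 535.71
Primary income: -229.87
Secondary income: -219.51 + 284.19 = 64.68
Current account = 1503.07 + 535.71 + (-229.87) + 64.68 = 1873.59
(Excluded from the current account — financial account: inward foreign direct investment in the manufacturing sector 547.42, domestic pension funds' purchases of foreign equities 282.49, borrowing by resident firms from foreign banks 237.28, new loans extended by domestic banks to foreign borrowers 416.54.)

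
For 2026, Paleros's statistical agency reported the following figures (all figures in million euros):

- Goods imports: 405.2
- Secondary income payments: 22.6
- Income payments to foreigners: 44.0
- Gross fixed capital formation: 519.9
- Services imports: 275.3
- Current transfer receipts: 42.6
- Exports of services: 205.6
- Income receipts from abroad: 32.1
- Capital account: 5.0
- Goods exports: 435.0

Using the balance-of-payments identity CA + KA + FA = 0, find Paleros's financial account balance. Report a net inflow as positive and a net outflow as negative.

26.8

Goods balance = 435.0 - 405.2 = 29.8
Services balance = 205.6 - 275.3 = -69.7
Trade balance (goods + services) = 29.8 + (-69.7) = -39.9
Net primary income = 32.1 - 44.0 = -11.9
Net secondary income = 42.6 - 22.6 = 20.0
Current account = -39.9 + (-11.9) + 20.0 = -31.8
Financial account = -(-31.8 + 5.0) = 26.8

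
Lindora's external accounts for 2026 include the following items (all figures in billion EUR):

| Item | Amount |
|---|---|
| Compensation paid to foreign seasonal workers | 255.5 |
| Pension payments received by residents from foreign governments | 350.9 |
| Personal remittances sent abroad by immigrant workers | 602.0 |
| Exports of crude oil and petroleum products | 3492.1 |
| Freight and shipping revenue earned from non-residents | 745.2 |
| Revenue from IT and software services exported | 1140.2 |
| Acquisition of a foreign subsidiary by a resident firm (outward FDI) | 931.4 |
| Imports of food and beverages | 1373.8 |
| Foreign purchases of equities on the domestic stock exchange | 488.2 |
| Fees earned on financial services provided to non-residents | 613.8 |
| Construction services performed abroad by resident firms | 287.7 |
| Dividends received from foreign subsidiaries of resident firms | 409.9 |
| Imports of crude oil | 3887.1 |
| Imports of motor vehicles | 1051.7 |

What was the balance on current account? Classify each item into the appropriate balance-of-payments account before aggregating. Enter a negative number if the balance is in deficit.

-130.3

Goods: 3492.1 - 1373.8 - 1051.7 - 3887.1 = -2820.5
Services: 613.8 + 1140.2 + 745.2 + 287.7 = 2786.9
Primary income: 409.9 - 255.5 = 154.4
Secondary income: 350.9 - 602.0 = -251.1
Current account = (-2820.5) + 2786.9 + 154.4 + (-251.1) = -130.3
(Excluded from the current account — financial account: acquisition of a foreign subsidiary by a resident firm (outward FDI) 931.4, foreign purchases of equities on the domestic stock exchange 488.2.)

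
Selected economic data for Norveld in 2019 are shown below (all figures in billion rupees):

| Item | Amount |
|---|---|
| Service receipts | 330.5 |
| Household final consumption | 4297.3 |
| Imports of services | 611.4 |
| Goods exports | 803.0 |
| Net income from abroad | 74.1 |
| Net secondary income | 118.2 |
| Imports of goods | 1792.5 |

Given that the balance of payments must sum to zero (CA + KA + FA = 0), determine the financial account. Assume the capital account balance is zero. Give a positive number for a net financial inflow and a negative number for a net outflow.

1078.1

Goods balance = 803.0 - 1792.5 = -989.5
Services balance = 330.5 - 611.4 = -280.9
Trade balance (goods + services) = -989.5 + (-280.9) = -1270.4
Net primary income = 74.1
Net secondary income = 118.2
Current account = -1270.4 + 74.1 + 118.2 = -1078.1
Financial account = -(-1078.1) = 1078.1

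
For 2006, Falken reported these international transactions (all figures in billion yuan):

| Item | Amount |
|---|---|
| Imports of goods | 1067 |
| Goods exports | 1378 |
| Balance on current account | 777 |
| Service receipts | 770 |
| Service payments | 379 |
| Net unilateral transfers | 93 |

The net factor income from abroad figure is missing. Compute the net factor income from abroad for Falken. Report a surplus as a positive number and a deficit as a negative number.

Current account = goods balance + services balance + net primary income + net secondary income
Sum of the known components = 795
Net factor income from abroad = CA - (known components) = 777 - 795 = -18

-18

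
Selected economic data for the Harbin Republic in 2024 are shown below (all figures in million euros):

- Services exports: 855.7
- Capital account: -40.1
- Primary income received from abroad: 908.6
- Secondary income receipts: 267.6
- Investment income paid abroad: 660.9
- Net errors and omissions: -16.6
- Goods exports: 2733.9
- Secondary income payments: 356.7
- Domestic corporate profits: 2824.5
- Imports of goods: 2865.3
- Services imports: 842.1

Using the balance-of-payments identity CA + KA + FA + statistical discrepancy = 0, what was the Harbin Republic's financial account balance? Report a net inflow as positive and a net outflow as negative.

Goods balance = 2733.9 - 2865.3 = -131.4
Services balance = 855.7 - 842.1 = 13.6
Trade balance (goods + services) = -131.4 + 13.6 = -117.8
Net primary income = 908.6 - 660.9 = 247.7
Net secondary income = 267.6 - 356.7 = -89.1
Current account = -117.8 + 247.7 + (-89.1) = 40.8
Financial account = -(40.8 + (-40.1) + (-16.6)) = 15.9

15.9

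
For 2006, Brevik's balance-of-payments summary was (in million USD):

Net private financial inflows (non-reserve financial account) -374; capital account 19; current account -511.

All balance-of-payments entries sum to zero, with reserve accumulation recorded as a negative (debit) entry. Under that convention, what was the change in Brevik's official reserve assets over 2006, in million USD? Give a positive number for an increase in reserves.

-866

Official reserve transactions balance = -((-511) + 19 + (-374)) = 866
An accumulation of reserves is recorded as a debit (negative entry), so the change in the stock of reserves is the negative of that balance.
Change in official reserves = -(866) = -866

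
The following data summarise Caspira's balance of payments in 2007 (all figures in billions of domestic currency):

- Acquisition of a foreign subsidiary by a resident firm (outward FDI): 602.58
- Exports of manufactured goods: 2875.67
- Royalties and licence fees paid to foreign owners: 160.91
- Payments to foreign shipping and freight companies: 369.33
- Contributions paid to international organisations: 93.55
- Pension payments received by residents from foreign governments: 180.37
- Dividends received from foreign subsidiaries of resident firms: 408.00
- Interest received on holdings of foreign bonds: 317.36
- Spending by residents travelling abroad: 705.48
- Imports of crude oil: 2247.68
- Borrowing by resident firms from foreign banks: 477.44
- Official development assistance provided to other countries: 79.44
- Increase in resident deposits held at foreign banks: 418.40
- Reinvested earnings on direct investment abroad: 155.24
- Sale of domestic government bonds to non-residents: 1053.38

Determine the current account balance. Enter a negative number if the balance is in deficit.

Goods: 2875.67 - 2247.68 = 627.99
Services: -369.33 - 160.91 - 705.48 = -1235.72
Primary income: 155.24 + 408.00 + 317.36 = 880.60
Secondary income: -79.44 + 180.37 - 93.55 = 7.38
Current account = 627.99 + (-1235.72) + 880.60 + 7.38 = 280.25
(Excluded from the current account — financial account: acquisition of a foreign subsidiary by a resident firm (outward FDI) 602.58, borrowing by resident firms from foreign banks 477.44, increase in resident deposits held at foreign banks 418.40, sale of domestic government bonds to non-residents 1053.38.)

280.25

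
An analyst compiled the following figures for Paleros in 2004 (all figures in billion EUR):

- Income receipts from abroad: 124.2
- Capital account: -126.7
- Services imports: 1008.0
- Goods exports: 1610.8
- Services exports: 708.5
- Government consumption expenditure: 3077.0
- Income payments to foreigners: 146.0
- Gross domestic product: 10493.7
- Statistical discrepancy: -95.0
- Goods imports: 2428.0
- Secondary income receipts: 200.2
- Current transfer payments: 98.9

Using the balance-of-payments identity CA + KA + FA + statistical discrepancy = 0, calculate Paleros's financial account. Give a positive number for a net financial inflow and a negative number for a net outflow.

1258.9

Goods balance = 1610.8 - 2428.0 = -817.2
Services balance = 708.5 - 1008.0 = -299.5
Trade balance (goods + services) = -817.2 + (-299.5) = -1116.7
Net primary income = 124.2 - 146.0 = -21.8
Net secondary income = 200.2 - 98.9 = 101.3
Current account = -1116.7 + (-21.8) + 101.3 = -1037.2
Financial account = -(-1037.2 + (-126.7) + (-95.0)) = 1258.9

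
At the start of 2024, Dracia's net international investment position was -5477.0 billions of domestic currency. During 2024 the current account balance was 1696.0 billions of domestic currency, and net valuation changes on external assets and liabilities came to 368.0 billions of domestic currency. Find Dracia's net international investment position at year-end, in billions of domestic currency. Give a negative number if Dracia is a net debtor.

Change in NIIP = current account + net valuation change = 1696.0 + 368.0 = 2064.0
End-of-year NIIP = -5477.0 + 2064.0 = -3413.0

-3413.0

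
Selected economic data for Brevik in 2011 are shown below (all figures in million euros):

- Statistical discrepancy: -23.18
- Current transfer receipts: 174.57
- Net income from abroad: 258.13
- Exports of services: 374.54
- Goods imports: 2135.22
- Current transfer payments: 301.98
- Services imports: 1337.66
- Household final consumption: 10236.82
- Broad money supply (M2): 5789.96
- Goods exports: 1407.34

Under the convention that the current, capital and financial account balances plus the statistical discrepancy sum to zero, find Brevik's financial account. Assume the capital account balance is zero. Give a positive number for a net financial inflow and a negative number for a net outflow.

1583.46

Goods balance = 1407.34 - 2135.22 = -727.88
Services balance = 374.54 - 1337.66 = -963.12
Trade balance (goods + services) = -727.88 + (-963.12) = -1691.00
Net primary income = 258.13
Net secondary income = 174.57 - 301.98 = -127.41
Current account = -1691.00 + 258.13 + (-127.41) = -1560.28
Financial account = -(-1560.28 + (-23.18)) = 1583.46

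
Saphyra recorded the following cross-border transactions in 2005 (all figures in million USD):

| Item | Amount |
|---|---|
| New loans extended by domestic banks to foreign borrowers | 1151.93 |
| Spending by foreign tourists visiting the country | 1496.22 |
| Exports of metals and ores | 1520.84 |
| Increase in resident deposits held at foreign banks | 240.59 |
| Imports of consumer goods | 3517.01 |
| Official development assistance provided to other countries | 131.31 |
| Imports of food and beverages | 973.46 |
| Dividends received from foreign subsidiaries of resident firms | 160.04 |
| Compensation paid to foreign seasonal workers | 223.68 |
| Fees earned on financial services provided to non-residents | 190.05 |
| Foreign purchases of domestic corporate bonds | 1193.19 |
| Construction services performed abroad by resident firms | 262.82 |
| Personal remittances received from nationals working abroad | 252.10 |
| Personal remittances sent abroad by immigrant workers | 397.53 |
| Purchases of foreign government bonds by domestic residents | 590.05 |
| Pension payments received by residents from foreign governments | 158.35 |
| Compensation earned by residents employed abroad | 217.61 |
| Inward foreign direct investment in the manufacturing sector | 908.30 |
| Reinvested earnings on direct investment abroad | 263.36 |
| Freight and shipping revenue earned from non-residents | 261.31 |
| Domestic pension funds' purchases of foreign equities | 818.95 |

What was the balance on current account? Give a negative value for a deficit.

Goods: 1520.84 - 973.46 - 3517.01 = -2969.63
Services: 261.31 + 262.82 + 190.05 + 1496.22 = 2210.40
Primary income: 263.36 + 160.04 - 223.68 + 217.61 = 417.33
Secondary income: 158.35 - 397.53 - 131.31 + 252.10 = -118.39
Current account = (-2969.63) + 2210.40 + 417.33 + (-118.39) = -460.29
(Excluded from the current account — financial account: new loans extended by domestic banks to foreign borrowers 1151.93, increase in resident deposits held at foreign banks 240.59, foreign purchases of domestic corporate bonds 1193.19, purchases of foreign government bonds by domestic residents 590.05, inward foreign direct investment in the manufacturing sector 908.30, domestic pension funds' purchases of foreign equities 818.95.)

-460.29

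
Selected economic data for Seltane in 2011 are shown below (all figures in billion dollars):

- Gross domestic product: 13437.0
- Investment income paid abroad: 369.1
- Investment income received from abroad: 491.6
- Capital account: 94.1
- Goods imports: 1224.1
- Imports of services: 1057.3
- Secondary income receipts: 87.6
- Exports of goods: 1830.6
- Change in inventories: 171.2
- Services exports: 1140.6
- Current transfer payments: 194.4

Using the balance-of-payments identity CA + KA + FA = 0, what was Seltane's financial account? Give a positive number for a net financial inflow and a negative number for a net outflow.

-799.6

Goods balance = 1830.6 - 1224.1 = 606.5
Services balance = 1140.6 - 1057.3 = 83.3
Trade balance (goods + services) = 606.5 + 83.3 = 689.8
Net primary income = 491.6 - 369.1 = 122.5
Net secondary income = 87.6 - 194.4 = -106.8
Current account = 689.8 + 122.5 + (-106.8) = 705.5
Financial account = -(705.5 + 94.1) = -799.6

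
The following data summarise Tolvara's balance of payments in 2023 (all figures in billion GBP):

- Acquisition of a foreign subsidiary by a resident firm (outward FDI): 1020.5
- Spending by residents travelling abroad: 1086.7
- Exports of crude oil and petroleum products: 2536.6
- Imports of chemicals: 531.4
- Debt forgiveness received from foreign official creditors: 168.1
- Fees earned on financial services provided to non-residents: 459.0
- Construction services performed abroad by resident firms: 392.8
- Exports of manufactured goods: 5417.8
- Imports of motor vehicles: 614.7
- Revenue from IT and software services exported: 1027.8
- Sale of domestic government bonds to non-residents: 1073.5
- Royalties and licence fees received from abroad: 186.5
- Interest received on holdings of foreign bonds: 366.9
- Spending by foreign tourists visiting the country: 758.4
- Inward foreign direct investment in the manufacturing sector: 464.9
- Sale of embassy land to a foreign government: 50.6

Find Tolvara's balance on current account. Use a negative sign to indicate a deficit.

8913.0

Goods: 2536.6 - 531.4 + 5417.8 - 614.7 = 6808.3
Services: 1027.8 + 459.0 + 392.8 + 758.4 - 1086.7 + 186.5 = 1737.8
Primary income: 366.9
Current account = 6808.3 + 1737.8 + 366.9 = 8913.0
(Excluded from the current account — financial account: acquisition of a foreign subsidiary by a resident firm (outward FDI) 1020.5, sale of domestic government bonds to non-residents 1073.5, inward foreign direct investment in the manufacturing sector 464.9; capital account: debt forgiveness received from foreign official creditors 168.1, sale of embassy land to a foreign government 50.6.)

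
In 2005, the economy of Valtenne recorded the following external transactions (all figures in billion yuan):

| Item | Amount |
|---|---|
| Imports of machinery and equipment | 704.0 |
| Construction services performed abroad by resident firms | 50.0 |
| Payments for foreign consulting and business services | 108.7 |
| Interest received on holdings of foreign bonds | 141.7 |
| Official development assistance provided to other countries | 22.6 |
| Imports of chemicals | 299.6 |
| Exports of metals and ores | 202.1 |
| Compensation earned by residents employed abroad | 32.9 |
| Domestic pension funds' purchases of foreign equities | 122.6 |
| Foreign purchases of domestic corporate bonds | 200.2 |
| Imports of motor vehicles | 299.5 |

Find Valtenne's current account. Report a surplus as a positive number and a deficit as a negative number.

Goods: 202.1 - 299.5 - 704.0 - 299.6 = -1101.0
Services: -108.7 + 50.0 = -58.7
Primary income: 32.9 + 141.7 = 174.6
Secondary income: -22.6
Current account = (-1101.0) + (-58.7) + 174.6 + (-22.6) = -1007.7
(Excluded from the current account — financial account: domestic pension funds' purchases of foreign equities 122.6, foreign purchases of domestic corporate bonds 200.2.)

-1007.7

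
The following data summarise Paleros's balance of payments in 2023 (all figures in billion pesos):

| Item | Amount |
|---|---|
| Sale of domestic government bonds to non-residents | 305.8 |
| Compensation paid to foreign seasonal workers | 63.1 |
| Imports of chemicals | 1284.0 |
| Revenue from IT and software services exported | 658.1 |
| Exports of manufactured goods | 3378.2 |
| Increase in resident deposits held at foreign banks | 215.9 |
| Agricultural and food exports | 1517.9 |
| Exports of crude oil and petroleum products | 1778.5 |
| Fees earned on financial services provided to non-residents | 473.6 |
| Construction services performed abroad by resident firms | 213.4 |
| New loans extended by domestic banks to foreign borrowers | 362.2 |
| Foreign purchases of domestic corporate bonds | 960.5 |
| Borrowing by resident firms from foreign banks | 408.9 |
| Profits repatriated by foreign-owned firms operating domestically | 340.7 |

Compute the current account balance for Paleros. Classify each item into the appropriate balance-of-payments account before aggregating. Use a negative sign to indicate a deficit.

Goods: 1778.5 + 1517.9 + 3378.2 - 1284.0 = 5390.6
Services: 658.1 + 213.4 + 473.6 = 1345.1
Primary income: -340.7 - 63.1 = -403.8
Current account = 5390.6 + 1345.1 + (-403.8) = 6331.9
(Excluded from the current account — financial account: sale of domestic government bonds to non-residents 305.8, increase in resident deposits held at foreign banks 215.9, new loans extended by domestic banks to foreign borrowers 362.2, foreign purchases of domestic corporate bonds 960.5, borrowing by resident firms from foreign banks 408.9.)

6331.9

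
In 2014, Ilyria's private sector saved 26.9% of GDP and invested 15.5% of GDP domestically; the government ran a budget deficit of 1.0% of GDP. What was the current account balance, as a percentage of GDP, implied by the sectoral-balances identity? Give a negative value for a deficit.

10.4

By the sectoral-balances identity, CA = (S_private - I) + (T - G).
Private balance = 26.9 - 15.5 = 11.4
Government balance (T - G) = -1.0
CA = 11.4 + (-1.0) = 10.4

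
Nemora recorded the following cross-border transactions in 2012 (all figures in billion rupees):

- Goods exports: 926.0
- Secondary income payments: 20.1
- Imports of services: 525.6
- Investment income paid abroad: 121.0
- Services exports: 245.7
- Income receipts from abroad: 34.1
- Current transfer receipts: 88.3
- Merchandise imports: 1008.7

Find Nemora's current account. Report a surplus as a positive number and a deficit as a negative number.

-381.3

Goods balance = 926.0 - 1008.7 = -82.7
Services balance = 245.7 - 525.6 = -279.9
Trade balance (goods + services) = -82.7 + (-279.9) = -362.6
Net primary income = 34.1 - 121.0 = -86.9
Net secondary income = 88.3 - 20.1 = 68.2
Current account = -362.6 + (-86.9) + 68.2 = -381.3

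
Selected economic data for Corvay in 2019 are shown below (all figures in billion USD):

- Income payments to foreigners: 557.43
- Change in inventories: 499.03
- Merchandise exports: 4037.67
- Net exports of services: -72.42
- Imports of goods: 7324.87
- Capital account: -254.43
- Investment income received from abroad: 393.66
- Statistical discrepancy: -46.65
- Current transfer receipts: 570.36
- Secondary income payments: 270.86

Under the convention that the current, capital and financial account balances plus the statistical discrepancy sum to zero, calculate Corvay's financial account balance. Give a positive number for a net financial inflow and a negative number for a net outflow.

3524.97

Goods balance = 4037.67 - 7324.87 = -3287.20
Services balance = -72.42
Trade balance (goods + services) = -3287.20 + (-72.42) = -3359.62
Net primary income = 393.66 - 557.43 = -163.77
Net secondary income = 570.36 - 270.86 = 299.50
Current account = -3359.62 + (-163.77) + 299.50 = -3223.89
Financial account = -(-3223.89 + (-254.43) + (-46.65)) = 3524.97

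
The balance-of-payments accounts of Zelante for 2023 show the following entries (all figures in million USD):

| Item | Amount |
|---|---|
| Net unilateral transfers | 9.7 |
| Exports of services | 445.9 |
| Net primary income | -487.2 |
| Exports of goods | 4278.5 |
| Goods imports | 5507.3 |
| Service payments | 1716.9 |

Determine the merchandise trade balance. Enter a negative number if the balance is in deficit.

Goods balance = 4278.5 - 5507.3 = -1228.8

-1228.8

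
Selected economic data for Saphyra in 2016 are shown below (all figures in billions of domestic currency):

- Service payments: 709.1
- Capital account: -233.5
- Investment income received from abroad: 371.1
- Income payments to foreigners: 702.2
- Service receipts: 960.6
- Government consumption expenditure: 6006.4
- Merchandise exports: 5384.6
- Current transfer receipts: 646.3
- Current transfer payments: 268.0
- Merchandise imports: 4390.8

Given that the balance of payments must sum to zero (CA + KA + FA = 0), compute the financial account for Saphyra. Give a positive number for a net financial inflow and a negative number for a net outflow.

-1059.0

Goods balance = 5384.6 - 4390.8 = 993.8
Services balance = 960.6 - 709.1 = 251.5
Trade balance (goods + services) = 993.8 + 251.5 = 1245.3
Net primary income = 371.1 - 702.2 = -331.1
Net secondary income = 646.3 - 268.0 = 378.3
Current account = 1245.3 + (-331.1) + 378.3 = 1292.5
Financial account = -(1292.5 + (-233.5)) = -1059.0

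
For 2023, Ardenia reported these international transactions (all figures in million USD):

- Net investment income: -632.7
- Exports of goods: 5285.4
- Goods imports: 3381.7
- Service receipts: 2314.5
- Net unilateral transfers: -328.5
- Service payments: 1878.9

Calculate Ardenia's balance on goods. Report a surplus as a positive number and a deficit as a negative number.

Goods balance = 5285.4 - 3381.7 = 1903.7

1903.7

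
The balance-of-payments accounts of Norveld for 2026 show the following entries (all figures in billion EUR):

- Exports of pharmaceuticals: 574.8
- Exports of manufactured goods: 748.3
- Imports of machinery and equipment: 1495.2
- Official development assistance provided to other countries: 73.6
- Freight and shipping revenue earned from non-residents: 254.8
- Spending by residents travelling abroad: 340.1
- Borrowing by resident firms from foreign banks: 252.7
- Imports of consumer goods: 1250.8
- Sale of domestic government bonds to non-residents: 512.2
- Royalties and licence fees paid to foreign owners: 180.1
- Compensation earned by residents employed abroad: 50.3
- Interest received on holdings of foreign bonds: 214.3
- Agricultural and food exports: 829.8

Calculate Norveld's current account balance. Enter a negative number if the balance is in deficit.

Goods: 829.8 + 748.3 - 1250.8 - 1495.2 + 574.8 = -593.1
Services: 254.8 - 340.1 - 180.1 = -265.4
Primary income: 50.3 + 214.3 = 264.6
Secondary income: -73.6
Current account = (-593.1) + (-265.4) + 264.6 + (-73.6) = -667.5
(Excluded from the current account — financial account: borrowing by resident firms from foreign banks 252.7, sale of domestic government bonds to non-residents 512.2.)

-667.5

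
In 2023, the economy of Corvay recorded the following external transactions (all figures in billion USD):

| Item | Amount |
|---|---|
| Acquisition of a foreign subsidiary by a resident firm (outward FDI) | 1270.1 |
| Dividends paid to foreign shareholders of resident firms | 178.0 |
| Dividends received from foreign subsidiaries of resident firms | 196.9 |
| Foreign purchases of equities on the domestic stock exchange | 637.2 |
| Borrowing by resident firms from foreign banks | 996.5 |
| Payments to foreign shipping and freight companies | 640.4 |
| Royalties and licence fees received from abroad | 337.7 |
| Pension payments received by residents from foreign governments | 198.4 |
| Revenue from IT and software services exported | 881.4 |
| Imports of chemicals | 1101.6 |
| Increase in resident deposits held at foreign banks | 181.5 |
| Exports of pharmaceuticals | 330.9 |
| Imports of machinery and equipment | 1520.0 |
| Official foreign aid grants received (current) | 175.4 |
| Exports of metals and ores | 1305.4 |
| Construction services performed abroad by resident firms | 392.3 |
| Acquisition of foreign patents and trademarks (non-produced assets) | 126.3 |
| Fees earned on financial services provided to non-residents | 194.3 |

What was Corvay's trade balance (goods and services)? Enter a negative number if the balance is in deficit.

Goods: -1101.6 - 1520.0 + 330.9 + 1305.4 = -985.3
Services: 881.4 - 640.4 + 194.3 + 337.7 + 392.3 = 1165.3
Trade balance = -985.3 + 1165.3 = 180.0
(Excluded from the trade balance — financial account: acquisition of a foreign subsidiary by a resident firm (outward FDI) 1270.1, foreign purchases of equities on the domestic stock exchange 637.2, borrowing by resident firms from foreign banks 996.5, increase in resident deposits held at foreign banks 181.5; primary income: dividends paid to foreign shareholders of resident firms 178.0, dividends received from foreign subsidiaries of resident firms 196.9; secondary income: pension payments received by residents from foreign governments 198.4, official foreign aid grants received (current) 175.4; capital account: acquisition of foreign patents and trademarks (non-produced assets) 126.3.)

180.0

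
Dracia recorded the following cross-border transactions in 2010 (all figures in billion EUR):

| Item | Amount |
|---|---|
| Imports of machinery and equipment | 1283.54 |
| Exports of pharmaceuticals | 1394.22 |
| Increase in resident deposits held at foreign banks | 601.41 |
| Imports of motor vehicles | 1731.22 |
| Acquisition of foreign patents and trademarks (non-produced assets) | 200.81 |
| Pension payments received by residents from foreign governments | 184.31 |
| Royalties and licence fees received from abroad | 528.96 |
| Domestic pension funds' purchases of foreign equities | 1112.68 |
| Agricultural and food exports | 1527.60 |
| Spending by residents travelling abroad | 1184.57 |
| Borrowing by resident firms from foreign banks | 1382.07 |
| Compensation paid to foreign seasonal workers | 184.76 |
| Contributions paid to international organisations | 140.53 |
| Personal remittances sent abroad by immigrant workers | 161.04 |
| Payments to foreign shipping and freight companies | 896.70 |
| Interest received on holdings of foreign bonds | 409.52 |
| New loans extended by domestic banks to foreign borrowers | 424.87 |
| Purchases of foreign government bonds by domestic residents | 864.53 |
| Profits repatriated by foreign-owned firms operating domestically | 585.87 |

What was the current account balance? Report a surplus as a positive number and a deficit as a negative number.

-2123.62

Goods: 1394.22 - 1283.54 + 1527.60 - 1731.22 = -92.94
Services: -896.70 - 1184.57 + 528.96 = -1552.31
Primary income: 409.52 - 585.87 - 184.76 = -361.11
Secondary income: 184.31 - 140.53 - 161.04 = -117.26
Current account = (-92.94) + (-1552.31) + (-361.11) + (-117.26) = -2123.62
(Excluded from the current account — financial account: increase in resident deposits held at foreign banks 601.41, domestic pension funds' purchases of foreign equities 1112.68, borrowing by resident firms from foreign banks 1382.07, new loans extended by domestic banks to foreign borrowers 424.87, purchases of foreign government bonds by domestic residents 864.53; capital account: acquisition of foreign patents and trademarks (non-produced assets) 200.81.)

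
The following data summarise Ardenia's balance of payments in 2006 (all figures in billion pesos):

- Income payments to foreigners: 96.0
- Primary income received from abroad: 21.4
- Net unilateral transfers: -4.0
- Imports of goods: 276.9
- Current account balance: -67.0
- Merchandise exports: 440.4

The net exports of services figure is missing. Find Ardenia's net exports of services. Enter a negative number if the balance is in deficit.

Current account = goods balance + services balance + net primary income + net secondary income
Sum of the known components = 84.9
Net exports of services = CA - (known components) = -67.0 - 84.9 = -151.9

-151.9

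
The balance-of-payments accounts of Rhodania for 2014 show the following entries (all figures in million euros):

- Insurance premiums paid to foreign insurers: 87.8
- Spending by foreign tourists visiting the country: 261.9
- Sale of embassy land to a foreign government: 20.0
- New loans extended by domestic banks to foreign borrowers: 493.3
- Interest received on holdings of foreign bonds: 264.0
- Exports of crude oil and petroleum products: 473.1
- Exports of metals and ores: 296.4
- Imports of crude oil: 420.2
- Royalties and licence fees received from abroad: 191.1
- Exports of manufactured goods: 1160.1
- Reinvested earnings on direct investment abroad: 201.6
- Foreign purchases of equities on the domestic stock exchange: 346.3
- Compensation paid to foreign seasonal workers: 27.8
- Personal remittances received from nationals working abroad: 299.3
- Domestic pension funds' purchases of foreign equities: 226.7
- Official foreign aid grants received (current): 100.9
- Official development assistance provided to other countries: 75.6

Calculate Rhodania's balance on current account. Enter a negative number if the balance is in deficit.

2637.0

Goods: 473.1 - 420.2 + 1160.1 + 296.4 = 1509.4
Services: 191.1 - 87.8 + 261.9 = 365.2
Primary income: -27.8 + 264.0 + 201.6 = 437.8
Secondary income: 100.9 - 75.6 + 299.3 = 324.6
Current account = 1509.4 + 365.2 + 437.8 + 324.6 = 2637.0
(Excluded from the current account — capital account: sale of embassy land to a foreign government 20.0; financial account: new loans extended by domestic banks to foreign borrowers 493.3, foreign purchases of equities on the domestic stock exchange 346.3, domestic pension funds' purchases of foreign equities 226.7.)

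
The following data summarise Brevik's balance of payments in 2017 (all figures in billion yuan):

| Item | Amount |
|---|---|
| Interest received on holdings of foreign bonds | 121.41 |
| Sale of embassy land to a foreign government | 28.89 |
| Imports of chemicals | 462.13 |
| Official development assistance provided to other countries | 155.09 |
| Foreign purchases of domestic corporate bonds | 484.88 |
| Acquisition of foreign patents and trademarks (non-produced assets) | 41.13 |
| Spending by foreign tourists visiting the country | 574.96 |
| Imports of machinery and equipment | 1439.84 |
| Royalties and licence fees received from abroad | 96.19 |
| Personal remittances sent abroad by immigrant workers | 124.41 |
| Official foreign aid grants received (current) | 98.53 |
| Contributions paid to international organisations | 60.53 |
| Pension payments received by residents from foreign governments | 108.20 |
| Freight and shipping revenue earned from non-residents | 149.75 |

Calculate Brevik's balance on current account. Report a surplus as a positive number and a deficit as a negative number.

-1092.96

Goods: -462.13 - 1439.84 = -1901.97
Services: 149.75 + 574.96 + 96.19 = 820.90
Primary income: 121.41
Secondary income: 98.53 + 108.20 - 155.09 - 124.41 - 60.53 = -133.30
Current account = (-1901.97) + 820.90 + 121.41 + (-133.30) = -1092.96
(Excluded from the current account — capital account: sale of embassy land to a foreign government 28.89, acquisition of foreign patents and trademarks (non-produced assets) 41.13; financial account: foreign purchases of domestic corporate bonds 484.88.)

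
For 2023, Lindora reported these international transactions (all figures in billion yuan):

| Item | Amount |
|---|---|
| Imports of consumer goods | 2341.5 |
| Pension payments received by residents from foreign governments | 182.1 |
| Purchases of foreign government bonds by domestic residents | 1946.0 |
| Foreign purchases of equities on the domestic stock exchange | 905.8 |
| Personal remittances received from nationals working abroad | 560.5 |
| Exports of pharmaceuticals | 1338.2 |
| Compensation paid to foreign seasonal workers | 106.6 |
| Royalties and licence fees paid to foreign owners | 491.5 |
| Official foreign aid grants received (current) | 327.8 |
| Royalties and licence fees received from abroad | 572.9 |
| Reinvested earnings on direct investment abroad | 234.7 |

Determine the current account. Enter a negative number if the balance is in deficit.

276.6

Goods: -2341.5 + 1338.2 = -1003.3
Services: 572.9 - 491.5 = 81.4
Primary income: -106.6 + 234.7 = 128.1
Secondary income: 182.1 + 327.8 + 560.5 = 1070.4
Current account = (-1003.3) + 81.4 + 128.1 + 1070.4 = 276.6
(Excluded from the current account — financial account: purchases of foreign government bonds by domestic residents 1946.0, foreign purchases of equities on the domestic stock exchange 905.8.)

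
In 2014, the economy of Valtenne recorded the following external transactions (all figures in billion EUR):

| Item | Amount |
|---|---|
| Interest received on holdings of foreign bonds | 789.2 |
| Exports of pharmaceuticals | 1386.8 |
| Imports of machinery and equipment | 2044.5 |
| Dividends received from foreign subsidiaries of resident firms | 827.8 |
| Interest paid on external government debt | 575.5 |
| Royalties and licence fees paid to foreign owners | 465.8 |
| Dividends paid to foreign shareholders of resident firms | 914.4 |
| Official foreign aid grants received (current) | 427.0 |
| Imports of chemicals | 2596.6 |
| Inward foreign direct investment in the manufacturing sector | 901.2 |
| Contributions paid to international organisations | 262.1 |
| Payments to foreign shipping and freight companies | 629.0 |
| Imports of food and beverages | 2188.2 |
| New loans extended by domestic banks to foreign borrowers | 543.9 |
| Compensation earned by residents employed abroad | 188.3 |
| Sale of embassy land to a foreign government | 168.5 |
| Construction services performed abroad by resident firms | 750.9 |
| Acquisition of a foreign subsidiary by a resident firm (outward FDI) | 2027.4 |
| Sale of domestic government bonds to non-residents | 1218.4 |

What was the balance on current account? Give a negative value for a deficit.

Goods: -2596.6 - 2044.5 + 1386.8 - 2188.2 = -5442.5
Services: 750.9 - 465.8 - 629.0 = -343.9
Primary income: 789.2 + 188.3 - 575.5 + 827.8 - 914.4 = 315.4
Secondary income: -262.1 + 427.0 = 164.9
Current account = (-5442.5) + (-343.9) + 315.4 + 164.9 = -5306.1
(Excluded from the current account — financial account: inward foreign direct investment in the manufacturing sector 901.2, new loans extended by domestic banks to foreign borrowers 543.9, acquisition of a foreign subsidiary by a resident firm (outward FDI) 2027.4, sale of domestic government bonds to non-residents 1218.4; capital account: sale of embassy land to a foreign government 168.5.)

-5306.1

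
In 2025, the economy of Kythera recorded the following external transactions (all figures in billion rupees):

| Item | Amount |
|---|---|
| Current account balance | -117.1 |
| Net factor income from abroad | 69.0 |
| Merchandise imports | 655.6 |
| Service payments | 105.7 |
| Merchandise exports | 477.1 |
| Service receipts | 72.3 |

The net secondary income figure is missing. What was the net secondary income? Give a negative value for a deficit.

Current account = goods balance + services balance + net primary income + net secondary income
Sum of the known components = -142.9
Net secondary income = CA - (known components) = -117.1 - (-142.9) = 25.8

25.8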